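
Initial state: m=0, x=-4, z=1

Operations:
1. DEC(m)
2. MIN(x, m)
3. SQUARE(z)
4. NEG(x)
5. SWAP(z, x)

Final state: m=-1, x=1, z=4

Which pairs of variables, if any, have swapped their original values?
None

Comparing initial and final values:
m: 0 → -1
z: 1 → 4
x: -4 → 1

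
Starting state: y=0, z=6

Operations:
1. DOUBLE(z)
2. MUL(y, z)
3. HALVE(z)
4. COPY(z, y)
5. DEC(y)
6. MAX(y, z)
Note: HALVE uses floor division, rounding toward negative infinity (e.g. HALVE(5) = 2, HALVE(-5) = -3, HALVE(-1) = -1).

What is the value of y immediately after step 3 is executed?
y = 0

Tracing y through execution:
Initial: y = 0
After step 1 (DOUBLE(z)): y = 0
After step 2 (MUL(y, z)): y = 0
After step 3 (HALVE(z)): y = 0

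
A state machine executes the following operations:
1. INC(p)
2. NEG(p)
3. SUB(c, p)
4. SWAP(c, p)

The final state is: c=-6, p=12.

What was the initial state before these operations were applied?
c=6, p=5

Working backwards:
Final state: c=-6, p=12
Before step 4 (SWAP(c, p)): c=12, p=-6
Before step 3 (SUB(c, p)): c=6, p=-6
Before step 2 (NEG(p)): c=6, p=6
Before step 1 (INC(p)): c=6, p=5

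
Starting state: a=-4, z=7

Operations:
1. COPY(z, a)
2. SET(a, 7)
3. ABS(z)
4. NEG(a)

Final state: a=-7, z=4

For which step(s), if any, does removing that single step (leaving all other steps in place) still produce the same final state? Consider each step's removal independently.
None - removing any single step changes the final result

Testing removal of each single step:
Without step 1: final = a=-7, z=7 (different)
Without step 2: final = a=4, z=4 (different)
Without step 3: final = a=-7, z=-4 (different)
Without step 4: final = a=7, z=4 (different)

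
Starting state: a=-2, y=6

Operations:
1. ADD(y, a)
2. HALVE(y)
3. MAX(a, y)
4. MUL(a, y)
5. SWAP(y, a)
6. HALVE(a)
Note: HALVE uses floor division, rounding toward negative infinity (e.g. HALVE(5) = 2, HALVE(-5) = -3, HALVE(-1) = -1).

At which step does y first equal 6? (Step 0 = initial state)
Step 0

Tracing y:
Initial: y = 6 ← first occurrence
After step 1: y = 4
After step 2: y = 2
After step 3: y = 2
After step 4: y = 2
After step 5: y = 4
After step 6: y = 4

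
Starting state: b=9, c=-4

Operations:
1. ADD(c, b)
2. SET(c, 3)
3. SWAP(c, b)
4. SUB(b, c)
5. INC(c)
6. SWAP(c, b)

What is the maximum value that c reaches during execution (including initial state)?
10

Values of c at each step:
Initial: c = -4
After step 1: c = 5
After step 2: c = 3
After step 3: c = 9
After step 4: c = 9
After step 5: c = 10 ← maximum
After step 6: c = -6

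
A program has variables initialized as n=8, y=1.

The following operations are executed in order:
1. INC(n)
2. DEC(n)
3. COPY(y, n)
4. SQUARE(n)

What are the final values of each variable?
{n: 64, y: 8}

Step-by-step execution:
Initial: n=8, y=1
After step 1 (INC(n)): n=9, y=1
After step 2 (DEC(n)): n=8, y=1
After step 3 (COPY(y, n)): n=8, y=8
After step 4 (SQUARE(n)): n=64, y=8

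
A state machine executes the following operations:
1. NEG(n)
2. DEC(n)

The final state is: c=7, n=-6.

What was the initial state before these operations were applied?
c=7, n=5

Working backwards:
Final state: c=7, n=-6
Before step 2 (DEC(n)): c=7, n=-5
Before step 1 (NEG(n)): c=7, n=5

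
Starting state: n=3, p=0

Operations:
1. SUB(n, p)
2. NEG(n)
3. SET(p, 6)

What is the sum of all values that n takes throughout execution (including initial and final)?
0

Values of n at each step:
Initial: n = 3
After step 1: n = 3
After step 2: n = -3
After step 3: n = -3
Sum = 3 + 3 + -3 + -3 = 0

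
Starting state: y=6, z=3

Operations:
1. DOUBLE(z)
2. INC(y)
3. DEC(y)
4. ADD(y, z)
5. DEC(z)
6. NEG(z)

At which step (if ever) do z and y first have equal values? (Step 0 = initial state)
Step 1

z and y first become equal after step 1.

Comparing values at each step:
Initial: z=3, y=6
After step 1: z=6, y=6 ← equal!
After step 2: z=6, y=7
After step 3: z=6, y=6 ← equal!
After step 4: z=6, y=12
After step 5: z=5, y=12
After step 6: z=-5, y=12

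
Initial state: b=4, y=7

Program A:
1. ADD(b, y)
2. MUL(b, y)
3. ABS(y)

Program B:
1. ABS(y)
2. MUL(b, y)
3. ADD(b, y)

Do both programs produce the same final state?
No

Program A final state: b=77, y=7
Program B final state: b=35, y=7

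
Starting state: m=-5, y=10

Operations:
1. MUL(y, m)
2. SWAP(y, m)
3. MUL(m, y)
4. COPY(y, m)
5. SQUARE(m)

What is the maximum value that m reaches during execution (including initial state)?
62500

Values of m at each step:
Initial: m = -5
After step 1: m = -5
After step 2: m = -50
After step 3: m = 250
After step 4: m = 250
After step 5: m = 62500 ← maximum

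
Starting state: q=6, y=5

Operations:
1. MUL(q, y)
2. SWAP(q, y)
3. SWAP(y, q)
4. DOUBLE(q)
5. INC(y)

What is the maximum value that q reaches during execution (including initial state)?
60

Values of q at each step:
Initial: q = 6
After step 1: q = 30
After step 2: q = 5
After step 3: q = 30
After step 4: q = 60 ← maximum
After step 5: q = 60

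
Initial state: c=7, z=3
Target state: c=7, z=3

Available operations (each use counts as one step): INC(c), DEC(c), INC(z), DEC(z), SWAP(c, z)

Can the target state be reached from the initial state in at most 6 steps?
Yes

Path (0 steps): 0 steps (already at target)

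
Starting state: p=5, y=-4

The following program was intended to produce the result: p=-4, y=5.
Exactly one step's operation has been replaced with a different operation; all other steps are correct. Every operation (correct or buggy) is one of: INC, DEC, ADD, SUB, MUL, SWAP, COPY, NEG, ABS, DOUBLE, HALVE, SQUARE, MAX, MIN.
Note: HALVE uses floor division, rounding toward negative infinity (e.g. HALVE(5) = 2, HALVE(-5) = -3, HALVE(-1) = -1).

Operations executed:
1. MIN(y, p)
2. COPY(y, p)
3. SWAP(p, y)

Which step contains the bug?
Step 2

Trace with buggy code:
Initial: p=5, y=-4
After step 1: p=5, y=-4
After step 2: p=5, y=5
After step 3: p=5, y=5
Actual final p=5, y=5 ≠ expected p=-4, y=5.
Step 2 is the only position where a single-operation replacement can produce the expected result.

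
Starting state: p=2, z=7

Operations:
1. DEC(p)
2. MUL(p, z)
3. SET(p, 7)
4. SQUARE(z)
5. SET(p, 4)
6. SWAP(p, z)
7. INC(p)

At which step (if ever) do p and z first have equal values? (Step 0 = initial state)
Step 2

p and z first become equal after step 2.

Comparing values at each step:
Initial: p=2, z=7
After step 1: p=1, z=7
After step 2: p=7, z=7 ← equal!
After step 3: p=7, z=7 ← equal!
After step 4: p=7, z=49
After step 5: p=4, z=49
After step 6: p=49, z=4
After step 7: p=50, z=4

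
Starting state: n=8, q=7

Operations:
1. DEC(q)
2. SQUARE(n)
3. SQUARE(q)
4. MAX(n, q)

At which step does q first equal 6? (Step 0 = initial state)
Step 1

Tracing q:
Initial: q = 7
After step 1: q = 6 ← first occurrence
After step 2: q = 6
After step 3: q = 36
After step 4: q = 36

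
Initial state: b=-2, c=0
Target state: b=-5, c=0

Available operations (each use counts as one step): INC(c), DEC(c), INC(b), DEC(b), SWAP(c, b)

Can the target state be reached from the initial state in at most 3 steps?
Yes

Path (3 steps): DEC(b) → DEC(b) → DEC(b)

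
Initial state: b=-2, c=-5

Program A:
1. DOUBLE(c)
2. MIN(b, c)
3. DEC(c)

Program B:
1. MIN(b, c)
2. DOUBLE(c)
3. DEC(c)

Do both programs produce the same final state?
No

Program A final state: b=-10, c=-11
Program B final state: b=-5, c=-11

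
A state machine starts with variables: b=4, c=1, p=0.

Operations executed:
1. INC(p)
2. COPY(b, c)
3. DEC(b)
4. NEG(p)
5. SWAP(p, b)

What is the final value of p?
p = 0

Tracing execution:
Step 1: INC(p) → p = 1
Step 2: COPY(b, c) → p = 1
Step 3: DEC(b) → p = 1
Step 4: NEG(p) → p = -1
Step 5: SWAP(p, b) → p = 0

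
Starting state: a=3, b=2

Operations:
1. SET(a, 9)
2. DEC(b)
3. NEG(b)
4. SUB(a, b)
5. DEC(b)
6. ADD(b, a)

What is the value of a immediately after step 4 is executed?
a = 10

Tracing a through execution:
Initial: a = 3
After step 1 (SET(a, 9)): a = 9
After step 2 (DEC(b)): a = 9
After step 3 (NEG(b)): a = 9
After step 4 (SUB(a, b)): a = 10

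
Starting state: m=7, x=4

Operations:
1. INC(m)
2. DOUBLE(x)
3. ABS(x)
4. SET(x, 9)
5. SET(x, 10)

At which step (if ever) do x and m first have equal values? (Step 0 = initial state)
Step 2

x and m first become equal after step 2.

Comparing values at each step:
Initial: x=4, m=7
After step 1: x=4, m=8
After step 2: x=8, m=8 ← equal!
After step 3: x=8, m=8 ← equal!
After step 4: x=9, m=8
After step 5: x=10, m=8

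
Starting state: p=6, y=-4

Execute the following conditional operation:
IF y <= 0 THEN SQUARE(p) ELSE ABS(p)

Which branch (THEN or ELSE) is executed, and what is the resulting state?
Branch: THEN, Final state: p=36, y=-4

Evaluating condition: y <= 0
y = -4
Condition is True, so THEN branch executes
After SQUARE(p): p=36, y=-4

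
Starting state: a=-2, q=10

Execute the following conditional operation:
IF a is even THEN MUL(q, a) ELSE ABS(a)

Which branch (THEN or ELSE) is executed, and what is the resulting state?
Branch: THEN, Final state: a=-2, q=-20

Evaluating condition: a is even
Condition is True, so THEN branch executes
After MUL(q, a): a=-2, q=-20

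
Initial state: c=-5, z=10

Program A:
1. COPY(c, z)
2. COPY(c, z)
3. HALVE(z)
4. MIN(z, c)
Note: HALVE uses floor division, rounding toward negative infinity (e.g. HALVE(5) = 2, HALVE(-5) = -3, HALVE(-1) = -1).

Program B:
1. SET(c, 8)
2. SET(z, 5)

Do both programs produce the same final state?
No

Program A final state: c=10, z=5
Program B final state: c=8, z=5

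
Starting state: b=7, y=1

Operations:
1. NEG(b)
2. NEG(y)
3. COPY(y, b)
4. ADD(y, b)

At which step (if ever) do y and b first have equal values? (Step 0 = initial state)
Step 3

y and b first become equal after step 3.

Comparing values at each step:
Initial: y=1, b=7
After step 1: y=1, b=-7
After step 2: y=-1, b=-7
After step 3: y=-7, b=-7 ← equal!
After step 4: y=-14, b=-7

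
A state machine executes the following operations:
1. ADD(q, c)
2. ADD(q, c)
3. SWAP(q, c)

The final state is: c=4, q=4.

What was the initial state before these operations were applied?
c=4, q=-4

Working backwards:
Final state: c=4, q=4
Before step 3 (SWAP(q, c)): c=4, q=4
Before step 2 (ADD(q, c)): c=4, q=0
Before step 1 (ADD(q, c)): c=4, q=-4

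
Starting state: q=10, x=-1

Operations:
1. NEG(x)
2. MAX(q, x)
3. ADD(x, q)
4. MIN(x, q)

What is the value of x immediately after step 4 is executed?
x = 10

Tracing x through execution:
Initial: x = -1
After step 1 (NEG(x)): x = 1
After step 2 (MAX(q, x)): x = 1
After step 3 (ADD(x, q)): x = 11
After step 4 (MIN(x, q)): x = 10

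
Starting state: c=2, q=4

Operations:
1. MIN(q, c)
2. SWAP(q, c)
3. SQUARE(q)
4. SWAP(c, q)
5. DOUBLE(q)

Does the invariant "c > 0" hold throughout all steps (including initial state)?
Yes

The invariant holds at every step.

State at each step:
Initial: c=2, q=4
After step 1: c=2, q=2
After step 2: c=2, q=2
After step 3: c=2, q=4
After step 4: c=4, q=2
After step 5: c=4, q=4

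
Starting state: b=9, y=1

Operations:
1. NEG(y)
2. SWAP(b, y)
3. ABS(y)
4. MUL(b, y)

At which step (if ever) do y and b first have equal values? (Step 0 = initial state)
Never

y and b never become equal during execution.

Comparing values at each step:
Initial: y=1, b=9
After step 1: y=-1, b=9
After step 2: y=9, b=-1
After step 3: y=9, b=-1
After step 4: y=9, b=-9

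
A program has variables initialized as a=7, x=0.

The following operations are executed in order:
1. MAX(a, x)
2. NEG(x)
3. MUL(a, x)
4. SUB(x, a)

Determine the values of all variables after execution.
{a: 0, x: 0}

Step-by-step execution:
Initial: a=7, x=0
After step 1 (MAX(a, x)): a=7, x=0
After step 2 (NEG(x)): a=7, x=0
After step 3 (MUL(a, x)): a=0, x=0
After step 4 (SUB(x, a)): a=0, x=0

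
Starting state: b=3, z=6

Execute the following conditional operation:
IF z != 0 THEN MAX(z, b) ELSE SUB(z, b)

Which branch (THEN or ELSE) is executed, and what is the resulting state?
Branch: THEN, Final state: b=3, z=6

Evaluating condition: z != 0
z = 6
Condition is True, so THEN branch executes
After MAX(z, b): b=3, z=6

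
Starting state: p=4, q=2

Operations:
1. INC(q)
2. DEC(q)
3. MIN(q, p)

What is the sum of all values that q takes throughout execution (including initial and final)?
9

Values of q at each step:
Initial: q = 2
After step 1: q = 3
After step 2: q = 2
After step 3: q = 2
Sum = 2 + 3 + 2 + 2 = 9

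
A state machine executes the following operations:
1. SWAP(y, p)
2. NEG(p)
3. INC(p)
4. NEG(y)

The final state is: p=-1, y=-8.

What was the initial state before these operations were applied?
p=8, y=2

Working backwards:
Final state: p=-1, y=-8
Before step 4 (NEG(y)): p=-1, y=8
Before step 3 (INC(p)): p=-2, y=8
Before step 2 (NEG(p)): p=2, y=8
Before step 1 (SWAP(y, p)): p=8, y=2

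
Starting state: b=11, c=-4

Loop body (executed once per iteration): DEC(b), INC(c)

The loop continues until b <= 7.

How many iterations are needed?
4

Tracing iterations:
Initial: b=11, c=-4
After iteration 1: b=10, c=-3
After iteration 2: b=9, c=-2
After iteration 3: b=8, c=-1
After iteration 4: b=7, c=0
b <= 7 now holds, so the loop exits after 4 iterations.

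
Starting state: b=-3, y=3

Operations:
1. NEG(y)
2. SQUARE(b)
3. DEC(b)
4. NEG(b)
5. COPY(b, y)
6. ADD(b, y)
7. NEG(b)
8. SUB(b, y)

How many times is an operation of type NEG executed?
3

Counting NEG operations:
Step 1: NEG(y) ← NEG
Step 4: NEG(b) ← NEG
Step 7: NEG(b) ← NEG
Total: 3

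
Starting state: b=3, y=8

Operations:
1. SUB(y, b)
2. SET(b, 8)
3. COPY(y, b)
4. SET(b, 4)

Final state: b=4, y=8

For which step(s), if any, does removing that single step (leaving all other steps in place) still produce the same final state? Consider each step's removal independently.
Step(s) 1

Testing removal of each single step:
Without step 1: final = b=4, y=8 (same)
Without step 2: final = b=4, y=3 (different)
Without step 3: final = b=4, y=5 (different)
Without step 4: final = b=8, y=8 (different)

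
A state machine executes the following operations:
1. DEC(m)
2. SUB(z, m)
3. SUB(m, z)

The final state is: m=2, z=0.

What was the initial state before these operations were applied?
m=3, z=2

Working backwards:
Final state: m=2, z=0
Before step 3 (SUB(m, z)): m=2, z=0
Before step 2 (SUB(z, m)): m=2, z=2
Before step 1 (DEC(m)): m=3, z=2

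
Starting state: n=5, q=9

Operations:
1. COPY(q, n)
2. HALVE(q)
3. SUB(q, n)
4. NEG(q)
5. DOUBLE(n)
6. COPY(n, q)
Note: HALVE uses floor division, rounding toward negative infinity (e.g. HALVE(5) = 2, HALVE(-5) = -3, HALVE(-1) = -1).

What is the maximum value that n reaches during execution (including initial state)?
10

Values of n at each step:
Initial: n = 5
After step 1: n = 5
After step 2: n = 5
After step 3: n = 5
After step 4: n = 5
After step 5: n = 10 ← maximum
After step 6: n = 3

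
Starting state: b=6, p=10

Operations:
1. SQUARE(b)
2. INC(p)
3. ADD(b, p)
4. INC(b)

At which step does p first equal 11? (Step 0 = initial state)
Step 2

Tracing p:
Initial: p = 10
After step 1: p = 10
After step 2: p = 11 ← first occurrence
After step 3: p = 11
After step 4: p = 11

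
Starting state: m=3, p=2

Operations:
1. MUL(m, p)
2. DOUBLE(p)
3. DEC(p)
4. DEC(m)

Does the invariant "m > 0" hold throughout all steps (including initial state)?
Yes

The invariant holds at every step.

State at each step:
Initial: m=3, p=2
After step 1: m=6, p=2
After step 2: m=6, p=4
After step 3: m=6, p=3
After step 4: m=5, p=3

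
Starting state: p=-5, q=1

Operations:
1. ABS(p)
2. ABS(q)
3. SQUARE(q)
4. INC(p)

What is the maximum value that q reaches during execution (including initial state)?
1

Values of q at each step:
Initial: q = 1 ← maximum
After step 1: q = 1
After step 2: q = 1
After step 3: q = 1
After step 4: q = 1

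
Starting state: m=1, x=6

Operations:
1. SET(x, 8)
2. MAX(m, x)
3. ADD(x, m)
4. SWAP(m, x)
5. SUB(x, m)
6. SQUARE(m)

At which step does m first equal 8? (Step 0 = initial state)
Step 2

Tracing m:
Initial: m = 1
After step 1: m = 1
After step 2: m = 8 ← first occurrence
After step 3: m = 8
After step 4: m = 16
After step 5: m = 16
After step 6: m = 256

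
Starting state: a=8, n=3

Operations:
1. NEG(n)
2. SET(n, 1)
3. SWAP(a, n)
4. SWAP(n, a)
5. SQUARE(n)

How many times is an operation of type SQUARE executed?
1

Counting SQUARE operations:
Step 5: SQUARE(n) ← SQUARE
Total: 1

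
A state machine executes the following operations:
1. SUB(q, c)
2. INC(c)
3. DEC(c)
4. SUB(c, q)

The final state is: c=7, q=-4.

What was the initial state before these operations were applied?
c=3, q=-1

Working backwards:
Final state: c=7, q=-4
Before step 4 (SUB(c, q)): c=3, q=-4
Before step 3 (DEC(c)): c=4, q=-4
Before step 2 (INC(c)): c=3, q=-4
Before step 1 (SUB(q, c)): c=3, q=-1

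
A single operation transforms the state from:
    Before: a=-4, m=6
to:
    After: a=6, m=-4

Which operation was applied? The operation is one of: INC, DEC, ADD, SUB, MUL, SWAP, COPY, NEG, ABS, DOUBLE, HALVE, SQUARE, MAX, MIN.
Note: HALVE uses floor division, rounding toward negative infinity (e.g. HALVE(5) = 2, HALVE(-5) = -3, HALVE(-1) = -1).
SWAP(a, m)

Analyzing the change:
Before: a=-4, m=6
After: a=6, m=-4
Variable a changed from -4 to 6
Variable m changed from 6 to -4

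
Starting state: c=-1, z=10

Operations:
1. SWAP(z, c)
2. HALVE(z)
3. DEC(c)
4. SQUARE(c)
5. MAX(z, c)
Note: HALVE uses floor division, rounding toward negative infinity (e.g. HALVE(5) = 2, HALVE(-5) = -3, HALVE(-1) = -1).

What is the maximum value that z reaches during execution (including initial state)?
81

Values of z at each step:
Initial: z = 10
After step 1: z = -1
After step 2: z = -1
After step 3: z = -1
After step 4: z = -1
After step 5: z = 81 ← maximum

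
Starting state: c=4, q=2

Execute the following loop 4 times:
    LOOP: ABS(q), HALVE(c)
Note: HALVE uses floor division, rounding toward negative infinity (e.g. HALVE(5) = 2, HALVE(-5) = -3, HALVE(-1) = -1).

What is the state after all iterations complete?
c=0, q=2

Iteration trace:
Start: c=4, q=2
After iteration 1: c=2, q=2
After iteration 2: c=1, q=2
After iteration 3: c=0, q=2
After iteration 4: c=0, q=2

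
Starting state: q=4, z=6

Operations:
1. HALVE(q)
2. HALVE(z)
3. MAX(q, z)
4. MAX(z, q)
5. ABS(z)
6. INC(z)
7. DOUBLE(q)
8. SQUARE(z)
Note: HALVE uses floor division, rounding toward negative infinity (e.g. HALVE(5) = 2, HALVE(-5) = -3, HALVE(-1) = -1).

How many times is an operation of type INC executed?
1

Counting INC operations:
Step 6: INC(z) ← INC
Total: 1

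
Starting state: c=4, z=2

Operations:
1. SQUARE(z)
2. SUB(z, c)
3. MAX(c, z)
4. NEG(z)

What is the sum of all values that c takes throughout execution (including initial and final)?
20

Values of c at each step:
Initial: c = 4
After step 1: c = 4
After step 2: c = 4
After step 3: c = 4
After step 4: c = 4
Sum = 4 + 4 + 4 + 4 + 4 = 20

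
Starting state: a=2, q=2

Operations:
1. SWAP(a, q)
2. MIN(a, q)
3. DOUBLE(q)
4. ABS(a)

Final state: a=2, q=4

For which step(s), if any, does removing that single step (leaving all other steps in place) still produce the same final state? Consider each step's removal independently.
Step(s) 1, 2, 4

Testing removal of each single step:
Without step 1: final = a=2, q=4 (same)
Without step 2: final = a=2, q=4 (same)
Without step 3: final = a=2, q=2 (different)
Without step 4: final = a=2, q=4 (same)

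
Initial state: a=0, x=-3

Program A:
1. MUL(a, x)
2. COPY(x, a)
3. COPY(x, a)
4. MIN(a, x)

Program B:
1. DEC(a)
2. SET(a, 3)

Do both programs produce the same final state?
No

Program A final state: a=0, x=0
Program B final state: a=3, x=-3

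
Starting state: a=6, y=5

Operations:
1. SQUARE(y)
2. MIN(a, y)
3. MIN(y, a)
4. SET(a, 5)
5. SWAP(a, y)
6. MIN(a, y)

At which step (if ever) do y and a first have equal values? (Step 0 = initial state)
Step 3

y and a first become equal after step 3.

Comparing values at each step:
Initial: y=5, a=6
After step 1: y=25, a=6
After step 2: y=25, a=6
After step 3: y=6, a=6 ← equal!
After step 4: y=6, a=5
After step 5: y=5, a=6
After step 6: y=5, a=5 ← equal!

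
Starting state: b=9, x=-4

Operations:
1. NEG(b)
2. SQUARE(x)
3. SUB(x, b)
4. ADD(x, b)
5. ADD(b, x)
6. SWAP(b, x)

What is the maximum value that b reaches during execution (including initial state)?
16

Values of b at each step:
Initial: b = 9
After step 1: b = -9
After step 2: b = -9
After step 3: b = -9
After step 4: b = -9
After step 5: b = 7
After step 6: b = 16 ← maximum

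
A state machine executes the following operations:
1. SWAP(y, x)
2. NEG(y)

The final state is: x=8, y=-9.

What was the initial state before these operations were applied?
x=9, y=8

Working backwards:
Final state: x=8, y=-9
Before step 2 (NEG(y)): x=8, y=9
Before step 1 (SWAP(y, x)): x=9, y=8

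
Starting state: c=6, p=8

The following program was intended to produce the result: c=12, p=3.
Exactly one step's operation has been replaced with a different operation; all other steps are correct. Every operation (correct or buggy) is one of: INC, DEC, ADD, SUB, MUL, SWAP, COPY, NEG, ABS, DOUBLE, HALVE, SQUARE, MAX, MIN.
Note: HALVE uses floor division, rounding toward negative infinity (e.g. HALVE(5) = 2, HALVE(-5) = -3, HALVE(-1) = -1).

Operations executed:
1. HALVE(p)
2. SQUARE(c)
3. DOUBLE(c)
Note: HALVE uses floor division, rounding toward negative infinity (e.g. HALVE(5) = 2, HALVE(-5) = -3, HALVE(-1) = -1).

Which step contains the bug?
Step 2

Trace with buggy code:
Initial: c=6, p=8
After step 1: c=6, p=4
After step 2: c=36, p=4
After step 3: c=72, p=4
Actual final c=72, p=4 ≠ expected c=12, p=3.
Step 2 is the only position where a single-operation replacement can produce the expected result.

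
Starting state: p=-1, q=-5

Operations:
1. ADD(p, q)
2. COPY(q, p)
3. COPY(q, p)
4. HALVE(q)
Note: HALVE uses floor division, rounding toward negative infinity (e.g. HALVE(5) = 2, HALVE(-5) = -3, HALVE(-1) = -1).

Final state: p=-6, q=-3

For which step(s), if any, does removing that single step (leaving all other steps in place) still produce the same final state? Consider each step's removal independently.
Step(s) 2, 3

Testing removal of each single step:
Without step 1: final = p=-1, q=-1 (different)
Without step 2: final = p=-6, q=-3 (same)
Without step 3: final = p=-6, q=-3 (same)
Without step 4: final = p=-6, q=-6 (different)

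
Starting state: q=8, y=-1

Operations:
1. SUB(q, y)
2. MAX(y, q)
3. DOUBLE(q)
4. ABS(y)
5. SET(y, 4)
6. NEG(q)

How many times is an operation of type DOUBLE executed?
1

Counting DOUBLE operations:
Step 3: DOUBLE(q) ← DOUBLE
Total: 1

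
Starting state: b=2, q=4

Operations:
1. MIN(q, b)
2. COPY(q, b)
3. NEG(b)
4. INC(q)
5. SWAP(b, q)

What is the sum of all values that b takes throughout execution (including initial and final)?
5

Values of b at each step:
Initial: b = 2
After step 1: b = 2
After step 2: b = 2
After step 3: b = -2
After step 4: b = -2
After step 5: b = 3
Sum = 2 + 2 + 2 + -2 + -2 + 3 = 5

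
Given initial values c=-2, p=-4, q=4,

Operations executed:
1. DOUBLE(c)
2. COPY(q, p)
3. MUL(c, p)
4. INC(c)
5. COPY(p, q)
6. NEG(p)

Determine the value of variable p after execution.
p = 4

Tracing execution:
Step 1: DOUBLE(c) → p = -4
Step 2: COPY(q, p) → p = -4
Step 3: MUL(c, p) → p = -4
Step 4: INC(c) → p = -4
Step 5: COPY(p, q) → p = -4
Step 6: NEG(p) → p = 4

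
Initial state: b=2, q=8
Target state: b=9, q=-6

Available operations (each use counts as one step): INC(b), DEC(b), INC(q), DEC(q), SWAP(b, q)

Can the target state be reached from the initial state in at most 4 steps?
No

The target state cannot be reached within 4 steps.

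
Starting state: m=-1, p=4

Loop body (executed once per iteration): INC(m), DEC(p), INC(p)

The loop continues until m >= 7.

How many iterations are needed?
8

Tracing iterations:
Initial: m=-1, p=4
After iteration 1: m=0, p=4
After iteration 2: m=1, p=4
After iteration 3: m=2, p=4
After iteration 4: m=3, p=4
After iteration 5: m=4, p=4
After iteration 6: m=5, p=4
After iteration 7: m=6, p=4
After iteration 8: m=7, p=4
m >= 7 now holds, so the loop exits after 8 iterations.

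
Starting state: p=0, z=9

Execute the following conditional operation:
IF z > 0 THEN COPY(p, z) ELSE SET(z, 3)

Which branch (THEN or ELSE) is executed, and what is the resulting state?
Branch: THEN, Final state: p=9, z=9

Evaluating condition: z > 0
z = 9
Condition is True, so THEN branch executes
After COPY(p, z): p=9, z=9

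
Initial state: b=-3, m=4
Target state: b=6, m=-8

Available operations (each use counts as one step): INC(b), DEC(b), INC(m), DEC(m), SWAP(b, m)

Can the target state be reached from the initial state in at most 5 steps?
No

The target state cannot be reached within 5 steps.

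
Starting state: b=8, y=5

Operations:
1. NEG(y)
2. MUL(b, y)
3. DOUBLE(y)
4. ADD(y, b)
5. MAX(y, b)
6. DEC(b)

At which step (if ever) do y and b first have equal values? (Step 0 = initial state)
Step 5

y and b first become equal after step 5.

Comparing values at each step:
Initial: y=5, b=8
After step 1: y=-5, b=8
After step 2: y=-5, b=-40
After step 3: y=-10, b=-40
After step 4: y=-50, b=-40
After step 5: y=-40, b=-40 ← equal!
After step 6: y=-40, b=-41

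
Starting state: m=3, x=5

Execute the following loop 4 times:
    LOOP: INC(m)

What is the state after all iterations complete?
m=7, x=5

Iteration trace:
Start: m=3, x=5
After iteration 1: m=4, x=5
After iteration 2: m=5, x=5
After iteration 3: m=6, x=5
After iteration 4: m=7, x=5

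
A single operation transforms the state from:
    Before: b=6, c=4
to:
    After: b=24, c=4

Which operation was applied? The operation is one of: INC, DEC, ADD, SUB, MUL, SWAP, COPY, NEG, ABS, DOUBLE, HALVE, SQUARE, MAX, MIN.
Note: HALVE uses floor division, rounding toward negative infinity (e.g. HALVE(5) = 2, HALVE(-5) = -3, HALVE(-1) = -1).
MUL(b, c)

Analyzing the change:
Before: b=6, c=4
After: b=24, c=4
Variable b changed from 6 to 24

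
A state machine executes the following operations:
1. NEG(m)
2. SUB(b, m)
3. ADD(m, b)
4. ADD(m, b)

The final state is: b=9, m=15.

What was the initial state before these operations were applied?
b=6, m=3

Working backwards:
Final state: b=9, m=15
Before step 4 (ADD(m, b)): b=9, m=6
Before step 3 (ADD(m, b)): b=9, m=-3
Before step 2 (SUB(b, m)): b=6, m=-3
Before step 1 (NEG(m)): b=6, m=3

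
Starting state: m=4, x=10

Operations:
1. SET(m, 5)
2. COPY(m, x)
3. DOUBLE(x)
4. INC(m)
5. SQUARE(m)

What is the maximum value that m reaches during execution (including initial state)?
121

Values of m at each step:
Initial: m = 4
After step 1: m = 5
After step 2: m = 10
After step 3: m = 10
After step 4: m = 11
After step 5: m = 121 ← maximum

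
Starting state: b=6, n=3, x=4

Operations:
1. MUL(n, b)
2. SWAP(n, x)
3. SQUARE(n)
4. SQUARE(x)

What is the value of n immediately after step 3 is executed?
n = 16

Tracing n through execution:
Initial: n = 3
After step 1 (MUL(n, b)): n = 18
After step 2 (SWAP(n, x)): n = 4
After step 3 (SQUARE(n)): n = 16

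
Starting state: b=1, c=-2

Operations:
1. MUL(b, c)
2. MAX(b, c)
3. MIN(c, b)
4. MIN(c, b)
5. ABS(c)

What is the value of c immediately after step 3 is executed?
c = -2

Tracing c through execution:
Initial: c = -2
After step 1 (MUL(b, c)): c = -2
After step 2 (MAX(b, c)): c = -2
After step 3 (MIN(c, b)): c = -2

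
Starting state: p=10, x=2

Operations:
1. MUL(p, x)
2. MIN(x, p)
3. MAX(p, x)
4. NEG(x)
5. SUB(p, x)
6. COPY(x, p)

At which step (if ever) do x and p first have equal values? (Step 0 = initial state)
Step 6

x and p first become equal after step 6.

Comparing values at each step:
Initial: x=2, p=10
After step 1: x=2, p=20
After step 2: x=2, p=20
After step 3: x=2, p=20
After step 4: x=-2, p=20
After step 5: x=-2, p=22
After step 6: x=22, p=22 ← equal!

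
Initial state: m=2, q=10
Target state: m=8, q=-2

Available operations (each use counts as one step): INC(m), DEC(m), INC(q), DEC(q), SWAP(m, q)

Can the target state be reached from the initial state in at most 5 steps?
No

The target state cannot be reached within 5 steps.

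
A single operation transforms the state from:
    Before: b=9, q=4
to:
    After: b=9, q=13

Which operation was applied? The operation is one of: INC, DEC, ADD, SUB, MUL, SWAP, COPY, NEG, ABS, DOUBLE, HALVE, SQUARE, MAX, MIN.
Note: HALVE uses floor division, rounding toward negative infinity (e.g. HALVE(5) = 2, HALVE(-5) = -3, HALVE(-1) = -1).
ADD(q, b)

Analyzing the change:
Before: b=9, q=4
After: b=9, q=13
Variable q changed from 4 to 13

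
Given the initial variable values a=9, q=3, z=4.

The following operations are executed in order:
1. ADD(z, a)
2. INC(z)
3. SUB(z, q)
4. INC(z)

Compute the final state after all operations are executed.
{a: 9, q: 3, z: 12}

Step-by-step execution:
Initial: a=9, q=3, z=4
After step 1 (ADD(z, a)): a=9, q=3, z=13
After step 2 (INC(z)): a=9, q=3, z=14
After step 3 (SUB(z, q)): a=9, q=3, z=11
After step 4 (INC(z)): a=9, q=3, z=12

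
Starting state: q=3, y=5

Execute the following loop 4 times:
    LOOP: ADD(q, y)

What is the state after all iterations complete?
q=23, y=5

Iteration trace:
Start: q=3, y=5
After iteration 1: q=8, y=5
After iteration 2: q=13, y=5
After iteration 3: q=18, y=5
After iteration 4: q=23, y=5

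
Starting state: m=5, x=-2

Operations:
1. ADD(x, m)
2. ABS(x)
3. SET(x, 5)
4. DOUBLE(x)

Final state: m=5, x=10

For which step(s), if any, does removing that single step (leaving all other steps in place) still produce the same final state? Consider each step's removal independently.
Step(s) 1, 2

Testing removal of each single step:
Without step 1: final = m=5, x=10 (same)
Without step 2: final = m=5, x=10 (same)
Without step 3: final = m=5, x=6 (different)
Without step 4: final = m=5, x=5 (different)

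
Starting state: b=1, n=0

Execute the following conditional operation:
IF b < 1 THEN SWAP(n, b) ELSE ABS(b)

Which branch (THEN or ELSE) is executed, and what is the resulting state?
Branch: ELSE, Final state: b=1, n=0

Evaluating condition: b < 1
b = 1
Condition is False, so ELSE branch executes
After ABS(b): b=1, n=0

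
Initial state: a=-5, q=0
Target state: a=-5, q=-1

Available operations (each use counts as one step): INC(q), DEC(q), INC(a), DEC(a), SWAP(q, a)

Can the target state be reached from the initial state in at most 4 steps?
Yes

Path (1 step): DEC(q)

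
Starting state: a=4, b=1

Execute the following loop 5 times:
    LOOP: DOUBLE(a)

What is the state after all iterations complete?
a=128, b=1

Iteration trace:
Start: a=4, b=1
After iteration 1: a=8, b=1
After iteration 2: a=16, b=1
After iteration 3: a=32, b=1
After iteration 4: a=64, b=1
After iteration 5: a=128, b=1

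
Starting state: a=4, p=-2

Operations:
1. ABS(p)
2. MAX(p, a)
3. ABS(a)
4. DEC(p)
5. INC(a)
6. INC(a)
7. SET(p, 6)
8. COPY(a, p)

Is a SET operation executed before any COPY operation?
Yes

First SET: step 7
First COPY: step 8
Since 7 < 8, SET comes first.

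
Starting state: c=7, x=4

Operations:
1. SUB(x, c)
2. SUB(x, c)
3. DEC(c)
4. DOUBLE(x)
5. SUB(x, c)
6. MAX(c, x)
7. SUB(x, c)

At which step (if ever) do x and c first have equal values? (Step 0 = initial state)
Never

x and c never become equal during execution.

Comparing values at each step:
Initial: x=4, c=7
After step 1: x=-3, c=7
After step 2: x=-10, c=7
After step 3: x=-10, c=6
After step 4: x=-20, c=6
After step 5: x=-26, c=6
After step 6: x=-26, c=6
After step 7: x=-32, c=6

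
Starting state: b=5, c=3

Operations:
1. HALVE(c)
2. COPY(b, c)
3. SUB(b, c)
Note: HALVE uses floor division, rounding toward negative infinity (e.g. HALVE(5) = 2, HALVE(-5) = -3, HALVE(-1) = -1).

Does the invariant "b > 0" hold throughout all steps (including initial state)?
No, violated after step 3

The invariant is violated after step 3.

State at each step:
Initial: b=5, c=3
After step 1: b=5, c=1
After step 2: b=1, c=1
After step 3: b=0, c=1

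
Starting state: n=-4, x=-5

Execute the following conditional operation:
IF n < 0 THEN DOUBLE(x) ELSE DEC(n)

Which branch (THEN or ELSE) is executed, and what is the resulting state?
Branch: THEN, Final state: n=-4, x=-10

Evaluating condition: n < 0
n = -4
Condition is True, so THEN branch executes
After DOUBLE(x): n=-4, x=-10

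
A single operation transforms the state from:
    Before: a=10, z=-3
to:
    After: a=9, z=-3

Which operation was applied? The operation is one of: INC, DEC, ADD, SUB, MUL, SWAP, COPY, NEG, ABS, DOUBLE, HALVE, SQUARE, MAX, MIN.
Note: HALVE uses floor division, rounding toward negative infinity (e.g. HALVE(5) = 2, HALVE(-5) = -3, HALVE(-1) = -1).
DEC(a)

Analyzing the change:
Before: a=10, z=-3
After: a=9, z=-3
Variable a changed from 10 to 9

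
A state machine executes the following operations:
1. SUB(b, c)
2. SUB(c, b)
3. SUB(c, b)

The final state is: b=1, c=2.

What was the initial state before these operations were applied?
b=5, c=4

Working backwards:
Final state: b=1, c=2
Before step 3 (SUB(c, b)): b=1, c=3
Before step 2 (SUB(c, b)): b=1, c=4
Before step 1 (SUB(b, c)): b=5, c=4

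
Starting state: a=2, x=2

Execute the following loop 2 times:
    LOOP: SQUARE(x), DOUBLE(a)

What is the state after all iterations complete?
a=8, x=16

Iteration trace:
Start: a=2, x=2
After iteration 1: a=4, x=4
After iteration 2: a=8, x=16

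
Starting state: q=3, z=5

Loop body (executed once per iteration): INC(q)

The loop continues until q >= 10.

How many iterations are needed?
7

Tracing iterations:
Initial: q=3, z=5
After iteration 1: q=4, z=5
After iteration 2: q=5, z=5
After iteration 3: q=6, z=5
After iteration 4: q=7, z=5
After iteration 5: q=8, z=5
After iteration 6: q=9, z=5
After iteration 7: q=10, z=5
q >= 10 now holds, so the loop exits after 7 iterations.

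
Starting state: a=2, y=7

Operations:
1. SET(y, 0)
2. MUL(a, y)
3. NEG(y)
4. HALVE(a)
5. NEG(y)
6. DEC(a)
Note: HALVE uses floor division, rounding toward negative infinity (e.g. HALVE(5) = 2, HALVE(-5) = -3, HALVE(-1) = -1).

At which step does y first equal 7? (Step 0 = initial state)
Step 0

Tracing y:
Initial: y = 7 ← first occurrence
After step 1: y = 0
After step 2: y = 0
After step 3: y = 0
After step 4: y = 0
After step 5: y = 0
After step 6: y = 0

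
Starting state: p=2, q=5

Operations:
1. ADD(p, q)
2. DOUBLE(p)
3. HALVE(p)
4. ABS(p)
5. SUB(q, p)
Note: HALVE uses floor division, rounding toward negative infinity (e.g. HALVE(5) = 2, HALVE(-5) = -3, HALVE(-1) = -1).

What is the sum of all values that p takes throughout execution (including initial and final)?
44

Values of p at each step:
Initial: p = 2
After step 1: p = 7
After step 2: p = 14
After step 3: p = 7
After step 4: p = 7
After step 5: p = 7
Sum = 2 + 7 + 14 + 7 + 7 + 7 = 44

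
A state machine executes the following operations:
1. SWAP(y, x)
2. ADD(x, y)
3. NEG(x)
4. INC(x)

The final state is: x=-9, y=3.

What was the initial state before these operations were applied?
x=3, y=7

Working backwards:
Final state: x=-9, y=3
Before step 4 (INC(x)): x=-10, y=3
Before step 3 (NEG(x)): x=10, y=3
Before step 2 (ADD(x, y)): x=7, y=3
Before step 1 (SWAP(y, x)): x=3, y=7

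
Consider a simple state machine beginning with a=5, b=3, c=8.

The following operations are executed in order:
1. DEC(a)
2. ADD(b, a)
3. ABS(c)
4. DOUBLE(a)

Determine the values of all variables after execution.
{a: 8, b: 7, c: 8}

Step-by-step execution:
Initial: a=5, b=3, c=8
After step 1 (DEC(a)): a=4, b=3, c=8
After step 2 (ADD(b, a)): a=4, b=7, c=8
After step 3 (ABS(c)): a=4, b=7, c=8
After step 4 (DOUBLE(a)): a=8, b=7, c=8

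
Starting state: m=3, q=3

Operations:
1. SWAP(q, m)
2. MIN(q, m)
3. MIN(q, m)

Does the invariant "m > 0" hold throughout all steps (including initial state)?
Yes

The invariant holds at every step.

State at each step:
Initial: m=3, q=3
After step 1: m=3, q=3
After step 2: m=3, q=3
After step 3: m=3, q=3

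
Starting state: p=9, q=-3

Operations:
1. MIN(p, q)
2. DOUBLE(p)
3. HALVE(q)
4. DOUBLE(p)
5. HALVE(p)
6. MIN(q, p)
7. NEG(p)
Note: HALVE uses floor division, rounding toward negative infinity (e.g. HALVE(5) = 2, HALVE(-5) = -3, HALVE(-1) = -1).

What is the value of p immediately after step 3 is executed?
p = -6

Tracing p through execution:
Initial: p = 9
After step 1 (MIN(p, q)): p = -3
After step 2 (DOUBLE(p)): p = -6
After step 3 (HALVE(q)): p = -6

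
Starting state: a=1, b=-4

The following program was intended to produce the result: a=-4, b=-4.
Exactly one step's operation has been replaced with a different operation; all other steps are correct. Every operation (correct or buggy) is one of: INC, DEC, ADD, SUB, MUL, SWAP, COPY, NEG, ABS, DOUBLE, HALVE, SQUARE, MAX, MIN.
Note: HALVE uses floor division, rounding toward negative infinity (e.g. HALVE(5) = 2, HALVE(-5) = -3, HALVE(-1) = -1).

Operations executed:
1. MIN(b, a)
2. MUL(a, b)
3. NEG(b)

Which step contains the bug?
Step 3

Trace with buggy code:
Initial: a=1, b=-4
After step 1: a=1, b=-4
After step 2: a=-4, b=-4
After step 3: a=-4, b=4
Actual final a=-4, b=4 ≠ expected a=-4, b=-4.
Step 3 is the only position where a single-operation replacement can produce the expected result.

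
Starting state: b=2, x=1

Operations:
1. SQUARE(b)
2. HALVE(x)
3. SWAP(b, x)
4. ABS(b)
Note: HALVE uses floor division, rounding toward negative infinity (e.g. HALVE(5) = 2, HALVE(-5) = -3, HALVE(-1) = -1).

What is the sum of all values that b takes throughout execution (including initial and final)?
10

Values of b at each step:
Initial: b = 2
After step 1: b = 4
After step 2: b = 4
After step 3: b = 0
After step 4: b = 0
Sum = 2 + 4 + 4 + 0 + 0 = 10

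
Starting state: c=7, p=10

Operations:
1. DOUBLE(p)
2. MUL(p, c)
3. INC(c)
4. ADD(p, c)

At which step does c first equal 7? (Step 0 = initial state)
Step 0

Tracing c:
Initial: c = 7 ← first occurrence
After step 1: c = 7
After step 2: c = 7
After step 3: c = 8
After step 4: c = 8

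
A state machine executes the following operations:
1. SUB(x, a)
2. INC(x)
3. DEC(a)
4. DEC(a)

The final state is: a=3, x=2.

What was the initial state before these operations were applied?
a=5, x=6

Working backwards:
Final state: a=3, x=2
Before step 4 (DEC(a)): a=4, x=2
Before step 3 (DEC(a)): a=5, x=2
Before step 2 (INC(x)): a=5, x=1
Before step 1 (SUB(x, a)): a=5, x=6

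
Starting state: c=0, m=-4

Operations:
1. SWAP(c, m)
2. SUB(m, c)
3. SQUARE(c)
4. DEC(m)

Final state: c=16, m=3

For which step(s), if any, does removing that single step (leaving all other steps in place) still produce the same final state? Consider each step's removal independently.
None - removing any single step changes the final result

Testing removal of each single step:
Without step 1: final = c=0, m=-5 (different)
Without step 2: final = c=16, m=-1 (different)
Without step 3: final = c=-4, m=3 (different)
Without step 4: final = c=16, m=4 (different)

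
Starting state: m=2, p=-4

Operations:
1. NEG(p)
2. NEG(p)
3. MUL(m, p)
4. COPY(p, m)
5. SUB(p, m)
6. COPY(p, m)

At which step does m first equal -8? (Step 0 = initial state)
Step 3

Tracing m:
Initial: m = 2
After step 1: m = 2
After step 2: m = 2
After step 3: m = -8 ← first occurrence
After step 4: m = -8
After step 5: m = -8
After step 6: m = -8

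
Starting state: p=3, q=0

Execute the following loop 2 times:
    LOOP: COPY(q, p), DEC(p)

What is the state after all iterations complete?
p=1, q=2

Iteration trace:
Start: p=3, q=0
After iteration 1: p=2, q=3
After iteration 2: p=1, q=2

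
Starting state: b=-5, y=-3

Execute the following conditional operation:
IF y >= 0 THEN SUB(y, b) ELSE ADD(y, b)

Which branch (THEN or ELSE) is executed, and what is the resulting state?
Branch: ELSE, Final state: b=-5, y=-8

Evaluating condition: y >= 0
y = -3
Condition is False, so ELSE branch executes
After ADD(y, b): b=-5, y=-8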